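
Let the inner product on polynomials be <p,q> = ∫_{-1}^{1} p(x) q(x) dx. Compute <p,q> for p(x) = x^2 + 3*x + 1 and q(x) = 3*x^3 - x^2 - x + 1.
<p,q> = 16/5

Expand the product: p(x)·q(x) = 3*x^5 + 8*x^4 - x^3 - 3*x^2 + 2*x + 1.
∫_{-1}^{1} of each monomial x^k gives [2/(k+1) if k even, 0 if k odd]. Integrating term-by-term (or equivalently evaluating the antiderivative F(x) = x^6/2 + 8*x^5/5 - x^4/4 - x^3 + x^2 + x at the endpoints):
  F(1) − F(−1) = 57/20 − (-7/20) = 16/5.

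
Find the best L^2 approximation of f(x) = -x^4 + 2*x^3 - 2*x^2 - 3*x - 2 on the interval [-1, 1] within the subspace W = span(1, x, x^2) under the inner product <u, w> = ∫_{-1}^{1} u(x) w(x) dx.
g(x) = -20*x^2/7 - 9*x/5 - 67/35

The best approximation g ∈ W is the orthogonal projection of f onto W. Writing g = a_0 + a_1 x + a_2 x^2, the coefficients solve the normal equations G · a = b where
  G_{ij} = <φ_i, φ_j> and b_i = <f, φ_i>, with φ_0 = 1, φ_1 = x, φ_2 = x^2.
G =
  [2, 0, 2/3]
  [0, 2/3, 0]
  [2/3, 0, 2/5],
b = (-86/15, -6/5, -254/105).
Solving gives a_0 = -67/35, a_1 = -9/5, a_2 = -20/7, so
  g(x) = -20*x^2/7 - 9*x/5 - 67/35.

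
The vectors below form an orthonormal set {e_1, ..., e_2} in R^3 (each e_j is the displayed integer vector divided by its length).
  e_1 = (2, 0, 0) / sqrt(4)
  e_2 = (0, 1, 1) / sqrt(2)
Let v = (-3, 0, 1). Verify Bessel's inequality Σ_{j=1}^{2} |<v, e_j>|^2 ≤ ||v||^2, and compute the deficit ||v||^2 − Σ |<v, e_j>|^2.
Σ |<v, e_j>|^2 = 19/2; ||v||^2 = 10; deficit = 1/2

Write each e_j = u_j / sqrt(<u_j, u_j>) where u_j is the displayed integer vector. Then <v, e_j> = <v, u_j> / sqrt(<u_j, u_j>), so |<v, e_j>|^2 = <v, u_j>^2 / <u_j, u_j>.
Coefficients: <v, e_1> = -6/sqrt(4), <v, e_2> = 1/sqrt(2).
Square and sum: Σ |<v, e_j>|^2 = 19/2.
Compute ||v||^2 = v·v = 10.
Deficit = 10 − 19/2 = 1/2 ≥ 0, confirming Bessel's inequality. (The deficit equals ||v − Σ <v,e_j> e_j||^2, the squared distance from v to span{e_j}.)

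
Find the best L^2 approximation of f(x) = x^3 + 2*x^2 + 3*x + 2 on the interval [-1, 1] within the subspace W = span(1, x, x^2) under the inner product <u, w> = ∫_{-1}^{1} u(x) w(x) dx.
g(x) = 2*x^2 + 18*x/5 + 2

The best approximation g ∈ W is the orthogonal projection of f onto W. Writing g = a_0 + a_1 x + a_2 x^2, the coefficients solve the normal equations G · a = b where
  G_{ij} = <φ_i, φ_j> and b_i = <f, φ_i>, with φ_0 = 1, φ_1 = x, φ_2 = x^2.
G =
  [2, 0, 2/3]
  [0, 2/3, 0]
  [2/3, 0, 2/5],
b = (16/3, 12/5, 32/15).
Solving gives a_0 = 2, a_1 = 18/5, a_2 = 2, so
  g(x) = 2*x^2 + 18*x/5 + 2.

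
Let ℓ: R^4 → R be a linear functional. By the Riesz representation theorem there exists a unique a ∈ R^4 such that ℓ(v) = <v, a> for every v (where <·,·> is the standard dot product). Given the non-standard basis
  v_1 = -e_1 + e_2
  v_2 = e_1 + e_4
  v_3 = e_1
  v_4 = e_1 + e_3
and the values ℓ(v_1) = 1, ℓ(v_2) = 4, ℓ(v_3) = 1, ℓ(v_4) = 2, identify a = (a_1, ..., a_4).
a = (1, 2, 1, 3)

Write a = (a_1, ..., a_4) in the standard basis. For each basis vector v_i, ℓ(v_i) = <v_i, a> is a linear equation in the a_j's. Collect the n equations into a matrix system V a = ℓ, where row i of V is v_i (expressed in the standard basis). Since V is invertible (lower-triangular with 1s on the diagonal, up to permutation), solve by back-substitution:
  V =
[[-1, 1, 0, 0],
 [1, 0, 0, 1],
 [1, 0, 0, 0],
 [1, 0, 1, 0]]
  V a = (1, 4, 1, 2)
Solving gives a = (1, 2, 1, 3).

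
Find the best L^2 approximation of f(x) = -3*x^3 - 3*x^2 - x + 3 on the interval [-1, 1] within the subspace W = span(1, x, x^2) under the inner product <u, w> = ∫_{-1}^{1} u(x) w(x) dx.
g(x) = -3*x^2 - 14*x/5 + 3

The best approximation g ∈ W is the orthogonal projection of f onto W. Writing g = a_0 + a_1 x + a_2 x^2, the coefficients solve the normal equations G · a = b where
  G_{ij} = <φ_i, φ_j> and b_i = <f, φ_i>, with φ_0 = 1, φ_1 = x, φ_2 = x^2.
G =
  [2, 0, 2/3]
  [0, 2/3, 0]
  [2/3, 0, 2/5],
b = (4, -28/15, 4/5).
Solving gives a_0 = 3, a_1 = -14/5, a_2 = -3, so
  g(x) = -3*x^2 - 14*x/5 + 3.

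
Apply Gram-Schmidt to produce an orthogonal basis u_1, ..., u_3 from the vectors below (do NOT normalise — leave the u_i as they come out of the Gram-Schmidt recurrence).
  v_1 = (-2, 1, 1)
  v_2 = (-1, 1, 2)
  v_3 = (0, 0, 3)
Orthogonal basis:
  u_1 = (-2, 1, 1)
  u_2 = (2/3, 1/6, 7/6)
  u_3 = (-3/11, -9/11, 3/11)

Apply the Gram-Schmidt recurrence
  u_1 = v_1
  u_i = v_i − Σ_{j<i} ((v_i · u_j) / (u_j · u_j)) · u_j.

Step by step this gives:
  u_1 = (-2, 1, 1)
  u_2 = (2/3, 1/6, 7/6)
  u_3 = (-3/11, -9/11, 3/11)

Orthogonality check:
  u_2 · u_1 = 0 (should be 0)
  u_3 · u_1 = 0 (should be 0)
  u_3 · u_2 = 0 (should be 0)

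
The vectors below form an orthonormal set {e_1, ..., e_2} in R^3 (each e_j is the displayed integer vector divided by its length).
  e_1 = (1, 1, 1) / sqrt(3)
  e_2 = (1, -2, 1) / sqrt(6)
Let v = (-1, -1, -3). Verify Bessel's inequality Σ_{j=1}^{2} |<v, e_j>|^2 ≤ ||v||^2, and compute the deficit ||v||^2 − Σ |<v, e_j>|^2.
Σ |<v, e_j>|^2 = 9; ||v||^2 = 11; deficit = 2

Write each e_j = u_j / sqrt(<u_j, u_j>) where u_j is the displayed integer vector. Then <v, e_j> = <v, u_j> / sqrt(<u_j, u_j>), so |<v, e_j>|^2 = <v, u_j>^2 / <u_j, u_j>.
Coefficients: <v, e_1> = -5/sqrt(3), <v, e_2> = -2/sqrt(6).
Square and sum: Σ |<v, e_j>|^2 = 9.
Compute ||v||^2 = v·v = 11.
Deficit = 11 − 9 = 2 ≥ 0, confirming Bessel's inequality. (The deficit equals ||v − Σ <v,e_j> e_j||^2, the squared distance from v to span{e_j}.)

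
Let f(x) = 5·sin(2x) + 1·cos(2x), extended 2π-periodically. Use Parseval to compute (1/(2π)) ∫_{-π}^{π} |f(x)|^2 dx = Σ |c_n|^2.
Σ |c_n|^2 = 13

Expand |f|^2 and use orthogonality of {sin(nx), cos(mx)} on [-π, π]:
  ∫_{-π}^{π} sin(nx)^2 dx = π, ∫ cos(mx)^2 dx = π, and cross terms integrate to 0.
So ∫_{-π}^{π} f(x)^2 dx = 5^2 · π + 1^2 · π = (25 + 1)π.
Divide by 2π: (25 + 1)/2 = 13.
By Parseval, this equals Σ |c_n|^2.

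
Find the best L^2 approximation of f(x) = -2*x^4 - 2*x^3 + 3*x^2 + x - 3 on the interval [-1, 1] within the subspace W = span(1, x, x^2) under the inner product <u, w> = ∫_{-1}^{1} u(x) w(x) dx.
g(x) = 9*x^2/7 - x/5 - 99/35

The best approximation g ∈ W is the orthogonal projection of f onto W. Writing g = a_0 + a_1 x + a_2 x^2, the coefficients solve the normal equations G · a = b where
  G_{ij} = <φ_i, φ_j> and b_i = <f, φ_i>, with φ_0 = 1, φ_1 = x, φ_2 = x^2.
G =
  [2, 0, 2/3]
  [0, 2/3, 0]
  [2/3, 0, 2/5],
b = (-24/5, -2/15, -48/35).
Solving gives a_0 = -99/35, a_1 = -1/5, a_2 = 9/7, so
  g(x) = 9*x^2/7 - x/5 - 99/35.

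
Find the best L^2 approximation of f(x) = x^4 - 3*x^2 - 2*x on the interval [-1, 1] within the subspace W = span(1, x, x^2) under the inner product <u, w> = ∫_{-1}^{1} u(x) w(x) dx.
g(x) = -15*x^2/7 - 2*x - 3/35

The best approximation g ∈ W is the orthogonal projection of f onto W. Writing g = a_0 + a_1 x + a_2 x^2, the coefficients solve the normal equations G · a = b where
  G_{ij} = <φ_i, φ_j> and b_i = <f, φ_i>, with φ_0 = 1, φ_1 = x, φ_2 = x^2.
G =
  [2, 0, 2/3]
  [0, 2/3, 0]
  [2/3, 0, 2/5],
b = (-8/5, -4/3, -32/35).
Solving gives a_0 = -3/35, a_1 = -2, a_2 = -15/7, so
  g(x) = -15*x^2/7 - 2*x - 3/35.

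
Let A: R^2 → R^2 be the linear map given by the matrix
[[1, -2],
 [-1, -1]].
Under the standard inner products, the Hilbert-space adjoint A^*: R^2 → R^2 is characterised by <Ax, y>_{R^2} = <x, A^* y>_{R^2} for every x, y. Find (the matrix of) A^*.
A^* = A^T =
[[1, -1],
 [-2, -1]]

For real matrices with standard dot products, the defining identity <Ax, y> = <x, A^* y> gives (Ax)^T y = x^T (A^*) y, i.e. x^T A^T y = x^T (A^*) y. Since this holds for all x, y, we must have A^* = A^T. Therefore
A^* =
[[1, -1],
 [-2, -1]].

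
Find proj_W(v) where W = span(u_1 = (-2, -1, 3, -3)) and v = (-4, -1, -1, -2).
proj_W(v) = (-24/23, -12/23, 36/23, -36/23)

Set up U = [u_1 | ... | u_1] ∈ R^(4×1). The projector onto W = col(U) is P = U (U^T U)^(-1) U^T.
Compute U^T U =
  [23],
and U^T v = (12).
Solve U^T U · c = U^T v for the coefficients: c = (12/23). The projection is proj_W(v) = U c.
Check: (v - proj_W(v)) · u_1 = 0  (should be 0).
Result: proj_W(v) = (-24/23, -12/23, 36/23, -36/23).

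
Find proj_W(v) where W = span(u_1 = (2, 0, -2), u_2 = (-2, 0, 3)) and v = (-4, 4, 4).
proj_W(v) = (-4, 0, 4)

Set up U = [u_1 | ... | u_2] ∈ R^(3×2). The projector onto W = col(U) is P = U (U^T U)^(-1) U^T.
Compute U^T U =
  [8, -10]
  [-10, 13],
and U^T v = (-16, 20).
Solve U^T U · c = U^T v for the coefficients: c = (-2, 0). The projection is proj_W(v) = U c.
Check: (v - proj_W(v)) · u_1 = 0  (should be 0).
Check: (v - proj_W(v)) · u_2 = 0  (should be 0).
Result: proj_W(v) = (-4, 0, 4).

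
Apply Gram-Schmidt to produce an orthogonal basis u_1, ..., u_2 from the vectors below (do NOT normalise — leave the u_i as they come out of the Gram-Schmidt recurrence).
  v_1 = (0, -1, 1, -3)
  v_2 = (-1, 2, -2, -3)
Orthogonal basis:
  u_1 = (0, -1, 1, -3)
  u_2 = (-1, 27/11, -27/11, -18/11)

Apply the Gram-Schmidt recurrence
  u_1 = v_1
  u_i = v_i − Σ_{j<i} ((v_i · u_j) / (u_j · u_j)) · u_j.

Step by step this gives:
  u_1 = (0, -1, 1, -3)
  u_2 = (-1, 27/11, -27/11, -18/11)

Orthogonality check:
  u_2 · u_1 = 0 (should be 0)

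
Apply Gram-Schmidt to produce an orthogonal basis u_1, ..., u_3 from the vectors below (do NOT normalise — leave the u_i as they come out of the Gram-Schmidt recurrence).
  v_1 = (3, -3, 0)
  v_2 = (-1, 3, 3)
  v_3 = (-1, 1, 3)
Orthogonal basis:
  u_1 = (3, -3, 0)
  u_2 = (1, 1, 3)
  u_3 = (-9/11, -9/11, 6/11)

Apply the Gram-Schmidt recurrence
  u_1 = v_1
  u_i = v_i − Σ_{j<i} ((v_i · u_j) / (u_j · u_j)) · u_j.

Step by step this gives:
  u_1 = (3, -3, 0)
  u_2 = (1, 1, 3)
  u_3 = (-9/11, -9/11, 6/11)

Orthogonality check:
  u_2 · u_1 = 0 (should be 0)
  u_3 · u_1 = 0 (should be 0)
  u_3 · u_2 = 0 (should be 0)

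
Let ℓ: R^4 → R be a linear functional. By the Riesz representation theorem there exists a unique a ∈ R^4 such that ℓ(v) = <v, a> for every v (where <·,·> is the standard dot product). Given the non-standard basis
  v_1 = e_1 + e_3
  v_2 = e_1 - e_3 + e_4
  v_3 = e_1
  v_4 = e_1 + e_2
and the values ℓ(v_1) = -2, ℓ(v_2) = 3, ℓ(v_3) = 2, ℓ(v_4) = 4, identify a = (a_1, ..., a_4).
a = (2, 2, -4, -3)

Write a = (a_1, ..., a_4) in the standard basis. For each basis vector v_i, ℓ(v_i) = <v_i, a> is a linear equation in the a_j's. Collect the n equations into a matrix system V a = ℓ, where row i of V is v_i (expressed in the standard basis). Since V is invertible (lower-triangular with 1s on the diagonal, up to permutation), solve by back-substitution:
  V =
[[1, 0, 1, 0],
 [1, 0, -1, 1],
 [1, 0, 0, 0],
 [1, 1, 0, 0]]
  V a = (-2, 3, 2, 4)
Solving gives a = (2, 2, -4, -3).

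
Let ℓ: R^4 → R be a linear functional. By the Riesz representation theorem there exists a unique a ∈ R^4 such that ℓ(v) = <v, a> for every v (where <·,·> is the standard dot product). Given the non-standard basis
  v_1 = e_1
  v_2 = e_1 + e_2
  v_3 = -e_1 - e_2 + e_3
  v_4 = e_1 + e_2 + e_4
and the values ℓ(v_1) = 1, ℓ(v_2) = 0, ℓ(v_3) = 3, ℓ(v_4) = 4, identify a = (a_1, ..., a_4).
a = (1, -1, 3, 4)

Write a = (a_1, ..., a_4) in the standard basis. For each basis vector v_i, ℓ(v_i) = <v_i, a> is a linear equation in the a_j's. Collect the n equations into a matrix system V a = ℓ, where row i of V is v_i (expressed in the standard basis). Since V is invertible (lower-triangular with 1s on the diagonal, up to permutation), solve by back-substitution:
  V =
[[1, 0, 0, 0],
 [1, 1, 0, 0],
 [-1, -1, 1, 0],
 [1, 1, 0, 1]]
  V a = (1, 0, 3, 4)
Solving gives a = (1, -1, 3, 4).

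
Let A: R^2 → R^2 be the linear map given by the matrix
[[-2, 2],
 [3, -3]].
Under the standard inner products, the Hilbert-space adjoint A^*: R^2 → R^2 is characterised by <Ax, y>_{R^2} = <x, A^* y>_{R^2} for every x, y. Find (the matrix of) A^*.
A^* = A^T =
[[-2, 3],
 [2, -3]]

For real matrices with standard dot products, the defining identity <Ax, y> = <x, A^* y> gives (Ax)^T y = x^T (A^*) y, i.e. x^T A^T y = x^T (A^*) y. Since this holds for all x, y, we must have A^* = A^T. Therefore
A^* =
[[-2, 3],
 [2, -3]].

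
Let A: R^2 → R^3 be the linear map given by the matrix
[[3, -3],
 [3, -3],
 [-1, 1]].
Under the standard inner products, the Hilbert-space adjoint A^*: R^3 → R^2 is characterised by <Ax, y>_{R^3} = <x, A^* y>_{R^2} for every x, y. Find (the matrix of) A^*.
A^* = A^T =
[[3, 3, -1],
 [-3, -3, 1]]

For real matrices with standard dot products, the defining identity <Ax, y> = <x, A^* y> gives (Ax)^T y = x^T (A^*) y, i.e. x^T A^T y = x^T (A^*) y. Since this holds for all x, y, we must have A^* = A^T. Therefore
A^* =
[[3, 3, -1],
 [-3, -3, 1]].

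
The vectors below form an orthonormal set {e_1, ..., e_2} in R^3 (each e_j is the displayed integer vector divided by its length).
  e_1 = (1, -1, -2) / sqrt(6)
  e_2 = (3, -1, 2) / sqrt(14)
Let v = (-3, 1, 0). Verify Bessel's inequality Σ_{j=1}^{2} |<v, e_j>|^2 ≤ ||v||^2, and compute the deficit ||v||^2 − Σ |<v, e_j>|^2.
Σ |<v, e_j>|^2 = 206/21; ||v||^2 = 10; deficit = 4/21

Write each e_j = u_j / sqrt(<u_j, u_j>) where u_j is the displayed integer vector. Then <v, e_j> = <v, u_j> / sqrt(<u_j, u_j>), so |<v, e_j>|^2 = <v, u_j>^2 / <u_j, u_j>.
Coefficients: <v, e_1> = -4/sqrt(6), <v, e_2> = -10/sqrt(14).
Square and sum: Σ |<v, e_j>|^2 = 206/21.
Compute ||v||^2 = v·v = 10.
Deficit = 10 − 206/21 = 4/21 ≥ 0, confirming Bessel's inequality. (The deficit equals ||v − Σ <v,e_j> e_j||^2, the squared distance from v to span{e_j}.)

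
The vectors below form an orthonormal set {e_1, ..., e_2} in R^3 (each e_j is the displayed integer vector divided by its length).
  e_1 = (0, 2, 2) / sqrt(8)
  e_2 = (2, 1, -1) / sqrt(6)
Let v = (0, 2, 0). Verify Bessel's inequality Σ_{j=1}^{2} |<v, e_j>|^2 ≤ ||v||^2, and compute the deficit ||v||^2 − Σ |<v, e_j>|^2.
Σ |<v, e_j>|^2 = 8/3; ||v||^2 = 4; deficit = 4/3

Write each e_j = u_j / sqrt(<u_j, u_j>) where u_j is the displayed integer vector. Then <v, e_j> = <v, u_j> / sqrt(<u_j, u_j>), so |<v, e_j>|^2 = <v, u_j>^2 / <u_j, u_j>.
Coefficients: <v, e_1> = 4/sqrt(8), <v, e_2> = 2/sqrt(6).
Square and sum: Σ |<v, e_j>|^2 = 8/3.
Compute ||v||^2 = v·v = 4.
Deficit = 4 − 8/3 = 4/3 ≥ 0, confirming Bessel's inequality. (The deficit equals ||v − Σ <v,e_j> e_j||^2, the squared distance from v to span{e_j}.)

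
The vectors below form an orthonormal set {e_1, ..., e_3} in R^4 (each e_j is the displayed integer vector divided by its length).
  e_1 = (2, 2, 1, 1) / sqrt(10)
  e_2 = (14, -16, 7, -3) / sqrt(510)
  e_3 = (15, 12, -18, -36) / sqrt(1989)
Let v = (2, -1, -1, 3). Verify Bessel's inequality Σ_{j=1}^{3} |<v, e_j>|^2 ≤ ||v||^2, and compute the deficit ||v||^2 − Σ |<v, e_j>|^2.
Σ |<v, e_j>|^2 = 224/39; ||v||^2 = 15; deficit = 361/39

Write each e_j = u_j / sqrt(<u_j, u_j>) where u_j is the displayed integer vector. Then <v, e_j> = <v, u_j> / sqrt(<u_j, u_j>), so |<v, e_j>|^2 = <v, u_j>^2 / <u_j, u_j>.
Coefficients: <v, e_1> = 4/sqrt(10), <v, e_2> = 28/sqrt(510), <v, e_3> = -72/sqrt(1989).
Square and sum: Σ |<v, e_j>|^2 = 224/39.
Compute ||v||^2 = v·v = 15.
Deficit = 15 − 224/39 = 361/39 ≥ 0, confirming Bessel's inequality. (The deficit equals ||v − Σ <v,e_j> e_j||^2, the squared distance from v to span{e_j}.)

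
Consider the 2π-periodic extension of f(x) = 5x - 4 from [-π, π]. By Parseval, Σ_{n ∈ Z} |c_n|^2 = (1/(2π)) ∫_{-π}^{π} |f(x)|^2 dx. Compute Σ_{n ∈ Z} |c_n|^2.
Σ |c_n|^2 = 25π^2/3 + 16

Expand and integrate term by term over [-π, π]:
  ∫ (5x)^2 dx = 25·(2π^3/3); ∫ 2·5·(-4)·x dx = 0 (odd integrand); ∫ (-4)^2 dx = 16·2π.
So (1/(2π)) ∫_{-π}^{π} (5x - 4)^2 dx = 25π^2/3 + 16 = 25π^2/3 + 16.
Parseval ⇒ Σ |c_n|^2 = 25π^2/3 + 16.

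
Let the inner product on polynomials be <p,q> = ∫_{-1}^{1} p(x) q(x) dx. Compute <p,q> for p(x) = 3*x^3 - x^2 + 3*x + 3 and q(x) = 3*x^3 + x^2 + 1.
<p,q> = 1376/105

Expand the product: p(x)·q(x) = 9*x^6 + 8*x^4 + 15*x^3 + 2*x^2 + 3*x + 3.
∫_{-1}^{1} of each monomial x^k gives [2/(k+1) if k even, 0 if k odd]. Integrating term-by-term (or equivalently evaluating the antiderivative F(x) = 9*x^7/7 + 8*x^5/5 + 15*x^4/4 + 2*x^3/3 + 3*x^2/2 + 3*x at the endpoints):
  F(1) − F(−1) = 4957/420 − (-547/420) = 1376/105.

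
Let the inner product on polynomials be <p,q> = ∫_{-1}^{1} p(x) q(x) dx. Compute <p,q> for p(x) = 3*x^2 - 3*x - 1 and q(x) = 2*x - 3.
<p,q> = -4

Expand the product: p(x)·q(x) = 6*x^3 - 15*x^2 + 7*x + 3.
∫_{-1}^{1} of each monomial x^k gives [2/(k+1) if k even, 0 if k odd]. Integrating term-by-term (or equivalently evaluating the antiderivative F(x) = 3*x^4/2 - 5*x^3 + 7*x^2/2 + 3*x at the endpoints):
  F(1) − F(−1) = 3 − (7) = -4.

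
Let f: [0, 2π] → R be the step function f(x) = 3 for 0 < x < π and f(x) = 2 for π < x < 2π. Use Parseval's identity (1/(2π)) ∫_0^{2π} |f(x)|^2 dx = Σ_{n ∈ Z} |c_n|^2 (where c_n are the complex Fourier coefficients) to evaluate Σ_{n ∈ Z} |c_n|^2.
Σ |c_n|^2 = 13/2

Parseval equates the L^2 energy of f (normalised by 1/(2π)) with the ℓ^2 sum of its Fourier coefficients: (1/(2π)) ∫_0^{2π} |f|^2 = Σ |c_n|^2.
Compute the left side: (1/(2π)) [∫_0^π 3^2 dx + ∫_π^{2π} 2^2 dx] = (1/(2π)) · (9π + 4π) = (9 + 4)/2 = 13/2.
So Σ_{n ∈ Z} |c_n|^2 = 13/2.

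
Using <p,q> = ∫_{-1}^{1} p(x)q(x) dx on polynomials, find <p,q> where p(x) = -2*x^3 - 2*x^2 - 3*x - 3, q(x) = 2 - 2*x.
<p,q> = -136/15

Expand the product: p(x)·q(x) = 4*x^4 + 2*x^2 - 6.
∫_{-1}^{1} of each monomial x^k gives [2/(k+1) if k even, 0 if k odd]. Integrating term-by-term (or equivalently evaluating the antiderivative F(x) = 4*x^5/5 + 2*x^3/3 - 6*x at the endpoints):
  F(1) − F(−1) = -68/15 − (68/15) = -136/15.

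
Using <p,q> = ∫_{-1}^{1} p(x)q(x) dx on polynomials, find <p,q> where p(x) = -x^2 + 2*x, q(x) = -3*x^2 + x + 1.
<p,q> = 28/15

Expand the product: p(x)·q(x) = 3*x^4 - 7*x^3 + x^2 + 2*x.
∫_{-1}^{1} of each monomial x^k gives [2/(k+1) if k even, 0 if k odd]. Integrating term-by-term (or equivalently evaluating the antiderivative F(x) = 3*x^5/5 - 7*x^4/4 + x^3/3 + x^2 at the endpoints):
  F(1) − F(−1) = 11/60 − (-101/60) = 28/15.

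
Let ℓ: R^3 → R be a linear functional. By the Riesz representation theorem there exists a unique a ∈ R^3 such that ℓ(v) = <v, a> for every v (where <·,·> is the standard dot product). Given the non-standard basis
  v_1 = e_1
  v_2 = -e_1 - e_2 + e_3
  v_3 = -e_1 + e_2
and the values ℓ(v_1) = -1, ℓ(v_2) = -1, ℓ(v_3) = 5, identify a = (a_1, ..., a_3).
a = (-1, 4, 2)

Write a = (a_1, ..., a_3) in the standard basis. For each basis vector v_i, ℓ(v_i) = <v_i, a> is a linear equation in the a_j's. Collect the n equations into a matrix system V a = ℓ, where row i of V is v_i (expressed in the standard basis). Since V is invertible (lower-triangular with 1s on the diagonal, up to permutation), solve by back-substitution:
  V =
[[1, 0, 0],
 [-1, -1, 1],
 [-1, 1, 0]]
  V a = (-1, -1, 5)
Solving gives a = (-1, 4, 2).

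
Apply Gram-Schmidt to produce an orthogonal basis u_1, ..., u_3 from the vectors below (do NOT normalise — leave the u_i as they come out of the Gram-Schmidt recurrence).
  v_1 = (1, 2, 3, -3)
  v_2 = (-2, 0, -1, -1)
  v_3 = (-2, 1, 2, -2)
Orthogonal basis:
  u_1 = (1, 2, 3, -3)
  u_2 = (-44/23, 4/23, -17/23, -29/23)
  u_3 = (-58/67, -13/67, 72/67, 44/67)

Apply the Gram-Schmidt recurrence
  u_1 = v_1
  u_i = v_i − Σ_{j<i} ((v_i · u_j) / (u_j · u_j)) · u_j.

Step by step this gives:
  u_1 = (1, 2, 3, -3)
  u_2 = (-44/23, 4/23, -17/23, -29/23)
  u_3 = (-58/67, -13/67, 72/67, 44/67)

Orthogonality check:
  u_2 · u_1 = 0 (should be 0)
  u_3 · u_1 = 0 (should be 0)
  u_3 · u_2 = 0 (should be 0)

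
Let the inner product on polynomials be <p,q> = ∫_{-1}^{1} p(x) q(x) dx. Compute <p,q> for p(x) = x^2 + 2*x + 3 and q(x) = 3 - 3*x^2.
<p,q> = 64/5

Expand the product: p(x)·q(x) = -3*x^4 - 6*x^3 - 6*x^2 + 6*x + 9.
∫_{-1}^{1} of each monomial x^k gives [2/(k+1) if k even, 0 if k odd]. Integrating term-by-term (or equivalently evaluating the antiderivative F(x) = -3*x^5/5 - 3*x^4/2 - 2*x^3 + 3*x^2 + 9*x at the endpoints):
  F(1) − F(−1) = 79/10 − (-49/10) = 64/5.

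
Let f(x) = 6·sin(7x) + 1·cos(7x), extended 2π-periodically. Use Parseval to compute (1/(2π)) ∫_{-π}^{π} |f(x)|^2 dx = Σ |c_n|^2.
Σ |c_n|^2 = 37/2

Expand |f|^2 and use orthogonality of {sin(nx), cos(mx)} on [-π, π]:
  ∫_{-π}^{π} sin(nx)^2 dx = π, ∫ cos(mx)^2 dx = π, and cross terms integrate to 0.
So ∫_{-π}^{π} f(x)^2 dx = 6^2 · π + 1^2 · π = (36 + 1)π.
Divide by 2π: (36 + 1)/2 = 37/2.
By Parseval, this equals Σ |c_n|^2.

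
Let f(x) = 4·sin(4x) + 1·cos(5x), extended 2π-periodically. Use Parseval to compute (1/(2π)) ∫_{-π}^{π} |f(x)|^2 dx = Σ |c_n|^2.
Σ |c_n|^2 = 17/2

Expand |f|^2 and use orthogonality of {sin(nx), cos(mx)} on [-π, π]:
  ∫_{-π}^{π} sin(nx)^2 dx = π, ∫ cos(mx)^2 dx = π, and cross terms integrate to 0.
So ∫_{-π}^{π} f(x)^2 dx = 4^2 · π + 1^2 · π = (16 + 1)π.
Divide by 2π: (16 + 1)/2 = 17/2.
By Parseval, this equals Σ |c_n|^2.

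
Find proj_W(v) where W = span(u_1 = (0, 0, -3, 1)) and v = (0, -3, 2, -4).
proj_W(v) = (0, 0, 3, -1)

Set up U = [u_1 | ... | u_1] ∈ R^(4×1). The projector onto W = col(U) is P = U (U^T U)^(-1) U^T.
Compute U^T U =
  [10],
and U^T v = (-10).
Solve U^T U · c = U^T v for the coefficients: c = (-1). The projection is proj_W(v) = U c.
Check: (v - proj_W(v)) · u_1 = 0  (should be 0).
Result: proj_W(v) = (0, 0, 3, -1).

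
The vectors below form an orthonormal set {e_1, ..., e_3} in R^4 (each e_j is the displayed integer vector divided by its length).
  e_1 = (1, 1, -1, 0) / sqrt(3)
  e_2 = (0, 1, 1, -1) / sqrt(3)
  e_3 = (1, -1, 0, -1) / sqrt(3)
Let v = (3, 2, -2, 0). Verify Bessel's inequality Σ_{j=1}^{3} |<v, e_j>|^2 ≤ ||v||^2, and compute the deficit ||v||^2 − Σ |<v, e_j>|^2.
Σ |<v, e_j>|^2 = 50/3; ||v||^2 = 17; deficit = 1/3

Write each e_j = u_j / sqrt(<u_j, u_j>) where u_j is the displayed integer vector. Then <v, e_j> = <v, u_j> / sqrt(<u_j, u_j>), so |<v, e_j>|^2 = <v, u_j>^2 / <u_j, u_j>.
Coefficients: <v, e_1> = 7/sqrt(3), <v, e_2> = 0/sqrt(3), <v, e_3> = 1/sqrt(3).
Square and sum: Σ |<v, e_j>|^2 = 50/3.
Compute ||v||^2 = v·v = 17.
Deficit = 17 − 50/3 = 1/3 ≥ 0, confirming Bessel's inequality. (The deficit equals ||v − Σ <v,e_j> e_j||^2, the squared distance from v to span{e_j}.)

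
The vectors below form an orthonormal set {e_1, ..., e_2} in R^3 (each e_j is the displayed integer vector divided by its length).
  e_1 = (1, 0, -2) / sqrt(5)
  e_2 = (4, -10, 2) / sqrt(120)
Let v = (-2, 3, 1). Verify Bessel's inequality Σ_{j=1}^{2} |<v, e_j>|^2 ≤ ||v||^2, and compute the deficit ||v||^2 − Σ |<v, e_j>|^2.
Σ |<v, e_j>|^2 = 14; ||v||^2 = 14; deficit = 0

Write each e_j = u_j / sqrt(<u_j, u_j>) where u_j is the displayed integer vector. Then <v, e_j> = <v, u_j> / sqrt(<u_j, u_j>), so |<v, e_j>|^2 = <v, u_j>^2 / <u_j, u_j>.
Coefficients: <v, e_1> = -4/sqrt(5), <v, e_2> = -36/sqrt(120).
Square and sum: Σ |<v, e_j>|^2 = 14.
Compute ||v||^2 = v·v = 14.
Deficit = 14 − 14 = 0 ≥ 0, confirming Bessel's inequality. (The deficit equals ||v − Σ <v,e_j> e_j||^2, the squared distance from v to span{e_j}.)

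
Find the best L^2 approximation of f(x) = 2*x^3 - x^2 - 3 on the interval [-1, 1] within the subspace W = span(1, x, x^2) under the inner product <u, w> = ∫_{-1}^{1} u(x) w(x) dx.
g(x) = -x^2 + 6*x/5 - 3

The best approximation g ∈ W is the orthogonal projection of f onto W. Writing g = a_0 + a_1 x + a_2 x^2, the coefficients solve the normal equations G · a = b where
  G_{ij} = <φ_i, φ_j> and b_i = <f, φ_i>, with φ_0 = 1, φ_1 = x, φ_2 = x^2.
G =
  [2, 0, 2/3]
  [0, 2/3, 0]
  [2/3, 0, 2/5],
b = (-20/3, 4/5, -12/5).
Solving gives a_0 = -3, a_1 = 6/5, a_2 = -1, so
  g(x) = -x^2 + 6*x/5 - 3.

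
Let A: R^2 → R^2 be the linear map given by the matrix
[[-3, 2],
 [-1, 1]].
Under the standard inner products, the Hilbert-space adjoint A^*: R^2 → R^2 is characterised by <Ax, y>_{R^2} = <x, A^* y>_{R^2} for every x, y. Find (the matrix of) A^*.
A^* = A^T =
[[-3, -1],
 [2, 1]]

For real matrices with standard dot products, the defining identity <Ax, y> = <x, A^* y> gives (Ax)^T y = x^T (A^*) y, i.e. x^T A^T y = x^T (A^*) y. Since this holds for all x, y, we must have A^* = A^T. Therefore
A^* =
[[-3, -1],
 [2, 1]].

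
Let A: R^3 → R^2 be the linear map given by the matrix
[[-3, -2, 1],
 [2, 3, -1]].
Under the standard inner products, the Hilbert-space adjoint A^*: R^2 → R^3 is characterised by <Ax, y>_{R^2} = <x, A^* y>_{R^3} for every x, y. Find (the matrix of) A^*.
A^* = A^T =
[[-3, 2],
 [-2, 3],
 [1, -1]]

For real matrices with standard dot products, the defining identity <Ax, y> = <x, A^* y> gives (Ax)^T y = x^T (A^*) y, i.e. x^T A^T y = x^T (A^*) y. Since this holds for all x, y, we must have A^* = A^T. Therefore
A^* =
[[-3, 2],
 [-2, 3],
 [1, -1]].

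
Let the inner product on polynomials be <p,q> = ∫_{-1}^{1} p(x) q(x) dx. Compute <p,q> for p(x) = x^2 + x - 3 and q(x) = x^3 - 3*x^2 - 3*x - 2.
<p,q> = 208/15

Expand the product: p(x)·q(x) = x^5 - 2*x^4 - 9*x^3 + 4*x^2 + 7*x + 6.
∫_{-1}^{1} of each monomial x^k gives [2/(k+1) if k even, 0 if k odd]. Integrating term-by-term (or equivalently evaluating the antiderivative F(x) = x^6/6 - 2*x^5/5 - 9*x^4/4 + 4*x^3/3 + 7*x^2/2 + 6*x at the endpoints):
  F(1) − F(−1) = 167/20 − (-331/60) = 208/15.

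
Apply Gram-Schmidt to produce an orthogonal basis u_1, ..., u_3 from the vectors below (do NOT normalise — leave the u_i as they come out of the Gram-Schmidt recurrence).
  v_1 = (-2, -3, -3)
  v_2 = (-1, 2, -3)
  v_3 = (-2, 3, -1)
Orthogonal basis:
  u_1 = (-2, -3, -3)
  u_2 = (-6/11, 59/22, -51/22)
  u_3 = (-480/283, 96/283, 224/283)

Apply the Gram-Schmidt recurrence
  u_1 = v_1
  u_i = v_i − Σ_{j<i} ((v_i · u_j) / (u_j · u_j)) · u_j.

Step by step this gives:
  u_1 = (-2, -3, -3)
  u_2 = (-6/11, 59/22, -51/22)
  u_3 = (-480/283, 96/283, 224/283)

Orthogonality check:
  u_2 · u_1 = 0 (should be 0)
  u_3 · u_1 = 0 (should be 0)
  u_3 · u_2 = 0 (should be 0)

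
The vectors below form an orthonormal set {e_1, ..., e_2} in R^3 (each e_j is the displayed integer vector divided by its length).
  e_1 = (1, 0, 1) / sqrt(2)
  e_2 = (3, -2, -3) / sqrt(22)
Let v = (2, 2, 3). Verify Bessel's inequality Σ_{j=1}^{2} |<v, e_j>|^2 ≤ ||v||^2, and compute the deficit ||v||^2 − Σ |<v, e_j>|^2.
Σ |<v, e_j>|^2 = 162/11; ||v||^2 = 17; deficit = 25/11

Write each e_j = u_j / sqrt(<u_j, u_j>) where u_j is the displayed integer vector. Then <v, e_j> = <v, u_j> / sqrt(<u_j, u_j>), so |<v, e_j>|^2 = <v, u_j>^2 / <u_j, u_j>.
Coefficients: <v, e_1> = 5/sqrt(2), <v, e_2> = -7/sqrt(22).
Square and sum: Σ |<v, e_j>|^2 = 162/11.
Compute ||v||^2 = v·v = 17.
Deficit = 17 − 162/11 = 25/11 ≥ 0, confirming Bessel's inequality. (The deficit equals ||v − Σ <v,e_j> e_j||^2, the squared distance from v to span{e_j}.)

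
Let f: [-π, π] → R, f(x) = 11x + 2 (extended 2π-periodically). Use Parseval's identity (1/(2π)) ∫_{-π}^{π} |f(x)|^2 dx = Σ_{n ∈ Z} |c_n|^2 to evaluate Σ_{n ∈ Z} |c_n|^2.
Σ |c_n|^2 = 121π^2/3 + 4

Expand and integrate term by term over [-π, π]:
  ∫ (11x)^2 dx = 121·(2π^3/3); ∫ 2·11·(2)·x dx = 0 (odd integrand); ∫ 2^2 dx = 4·2π.
So (1/(2π)) ∫_{-π}^{π} (11x + 2)^2 dx = 121π^2/3 + 4 = 121π^2/3 + 4.
Parseval ⇒ Σ |c_n|^2 = 121π^2/3 + 4.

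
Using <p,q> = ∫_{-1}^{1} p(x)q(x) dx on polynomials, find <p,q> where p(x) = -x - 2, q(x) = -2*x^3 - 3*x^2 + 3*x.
<p,q> = 14/5

Expand the product: p(x)·q(x) = 2*x^4 + 7*x^3 + 3*x^2 - 6*x.
∫_{-1}^{1} of each monomial x^k gives [2/(k+1) if k even, 0 if k odd]. Integrating term-by-term (or equivalently evaluating the antiderivative F(x) = 2*x^5/5 + 7*x^4/4 + x^3 - 3*x^2 at the endpoints):
  F(1) − F(−1) = 3/20 − (-53/20) = 14/5.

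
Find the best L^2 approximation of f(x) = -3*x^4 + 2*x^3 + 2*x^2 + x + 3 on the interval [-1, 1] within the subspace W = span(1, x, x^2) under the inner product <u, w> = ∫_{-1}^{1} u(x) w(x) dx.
g(x) = -4*x^2/7 + 11*x/5 + 114/35

The best approximation g ∈ W is the orthogonal projection of f onto W. Writing g = a_0 + a_1 x + a_2 x^2, the coefficients solve the normal equations G · a = b where
  G_{ij} = <φ_i, φ_j> and b_i = <f, φ_i>, with φ_0 = 1, φ_1 = x, φ_2 = x^2.
G =
  [2, 0, 2/3]
  [0, 2/3, 0]
  [2/3, 0, 2/5],
b = (92/15, 22/15, 68/35).
Solving gives a_0 = 114/35, a_1 = 11/5, a_2 = -4/7, so
  g(x) = -4*x^2/7 + 11*x/5 + 114/35.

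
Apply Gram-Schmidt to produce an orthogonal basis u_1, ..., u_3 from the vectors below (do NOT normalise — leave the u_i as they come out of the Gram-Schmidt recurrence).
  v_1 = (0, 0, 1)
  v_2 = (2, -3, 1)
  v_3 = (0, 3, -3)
Orthogonal basis:
  u_1 = (0, 0, 1)
  u_2 = (2, -3, 0)
  u_3 = (18/13, 12/13, 0)

Apply the Gram-Schmidt recurrence
  u_1 = v_1
  u_i = v_i − Σ_{j<i} ((v_i · u_j) / (u_j · u_j)) · u_j.

Step by step this gives:
  u_1 = (0, 0, 1)
  u_2 = (2, -3, 0)
  u_3 = (18/13, 12/13, 0)

Orthogonality check:
  u_2 · u_1 = 0 (should be 0)
  u_3 · u_1 = 0 (should be 0)
  u_3 · u_2 = 0 (should be 0)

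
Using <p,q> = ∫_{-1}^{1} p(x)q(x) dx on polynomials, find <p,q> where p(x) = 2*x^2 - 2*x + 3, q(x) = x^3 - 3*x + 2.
<p,q> = 268/15

Expand the product: p(x)·q(x) = 2*x^5 - 2*x^4 - 3*x^3 + 10*x^2 - 13*x + 6.
∫_{-1}^{1} of each monomial x^k gives [2/(k+1) if k even, 0 if k odd]. Integrating term-by-term (or equivalently evaluating the antiderivative F(x) = x^6/3 - 2*x^5/5 - 3*x^4/4 + 10*x^3/3 - 13*x^2/2 + 6*x at the endpoints):
  F(1) − F(−1) = 121/60 − (-317/20) = 268/15.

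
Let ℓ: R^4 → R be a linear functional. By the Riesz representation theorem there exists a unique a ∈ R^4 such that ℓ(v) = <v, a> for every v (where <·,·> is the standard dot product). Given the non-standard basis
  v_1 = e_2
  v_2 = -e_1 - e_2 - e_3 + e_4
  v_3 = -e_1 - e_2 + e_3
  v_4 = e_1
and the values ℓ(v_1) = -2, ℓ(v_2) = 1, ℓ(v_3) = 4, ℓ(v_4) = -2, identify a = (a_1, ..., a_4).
a = (-2, -2, 0, -3)

Write a = (a_1, ..., a_4) in the standard basis. For each basis vector v_i, ℓ(v_i) = <v_i, a> is a linear equation in the a_j's. Collect the n equations into a matrix system V a = ℓ, where row i of V is v_i (expressed in the standard basis). Since V is invertible (lower-triangular with 1s on the diagonal, up to permutation), solve by back-substitution:
  V =
[[0, 1, 0, 0],
 [-1, -1, -1, 1],
 [-1, -1, 1, 0],
 [1, 0, 0, 0]]
  V a = (-2, 1, 4, -2)
Solving gives a = (-2, -2, 0, -3).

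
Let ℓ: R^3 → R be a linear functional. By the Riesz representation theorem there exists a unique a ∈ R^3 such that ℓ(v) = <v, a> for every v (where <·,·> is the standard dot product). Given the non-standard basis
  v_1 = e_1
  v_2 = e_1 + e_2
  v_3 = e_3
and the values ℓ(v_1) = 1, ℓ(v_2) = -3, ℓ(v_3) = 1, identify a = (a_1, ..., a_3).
a = (1, -4, 1)

Write a = (a_1, ..., a_3) in the standard basis. For each basis vector v_i, ℓ(v_i) = <v_i, a> is a linear equation in the a_j's. Collect the n equations into a matrix system V a = ℓ, where row i of V is v_i (expressed in the standard basis). Since V is invertible (lower-triangular with 1s on the diagonal, up to permutation), solve by back-substitution:
  V =
[[1, 0, 0],
 [1, 1, 0],
 [0, 0, 1]]
  V a = (1, -3, 1)
Solving gives a = (1, -4, 1).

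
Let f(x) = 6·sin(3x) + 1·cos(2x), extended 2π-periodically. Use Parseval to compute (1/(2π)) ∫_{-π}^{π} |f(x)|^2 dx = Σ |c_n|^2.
Σ |c_n|^2 = 37/2

Expand |f|^2 and use orthogonality of {sin(nx), cos(mx)} on [-π, π]:
  ∫_{-π}^{π} sin(nx)^2 dx = π, ∫ cos(mx)^2 dx = π, and cross terms integrate to 0.
So ∫_{-π}^{π} f(x)^2 dx = 6^2 · π + 1^2 · π = (36 + 1)π.
Divide by 2π: (36 + 1)/2 = 37/2.
By Parseval, this equals Σ |c_n|^2.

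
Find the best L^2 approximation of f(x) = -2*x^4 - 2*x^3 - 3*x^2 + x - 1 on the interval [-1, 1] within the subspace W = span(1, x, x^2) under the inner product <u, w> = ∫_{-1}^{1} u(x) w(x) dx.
g(x) = -33*x^2/7 - x/5 - 29/35

The best approximation g ∈ W is the orthogonal projection of f onto W. Writing g = a_0 + a_1 x + a_2 x^2, the coefficients solve the normal equations G · a = b where
  G_{ij} = <φ_i, φ_j> and b_i = <f, φ_i>, with φ_0 = 1, φ_1 = x, φ_2 = x^2.
G =
  [2, 0, 2/3]
  [0, 2/3, 0]
  [2/3, 0, 2/5],
b = (-24/5, -2/15, -256/105).
Solving gives a_0 = -29/35, a_1 = -1/5, a_2 = -33/7, so
  g(x) = -33*x^2/7 - x/5 - 29/35.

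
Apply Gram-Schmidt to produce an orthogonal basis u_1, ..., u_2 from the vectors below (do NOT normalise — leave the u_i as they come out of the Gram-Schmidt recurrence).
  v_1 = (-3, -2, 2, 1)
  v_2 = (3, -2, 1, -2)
Orthogonal basis:
  u_1 = (-3, -2, 2, 1)
  u_2 = (13/6, -23/9, 14/9, -31/18)

Apply the Gram-Schmidt recurrence
  u_1 = v_1
  u_i = v_i − Σ_{j<i} ((v_i · u_j) / (u_j · u_j)) · u_j.

Step by step this gives:
  u_1 = (-3, -2, 2, 1)
  u_2 = (13/6, -23/9, 14/9, -31/18)

Orthogonality check:
  u_2 · u_1 = 0 (should be 0)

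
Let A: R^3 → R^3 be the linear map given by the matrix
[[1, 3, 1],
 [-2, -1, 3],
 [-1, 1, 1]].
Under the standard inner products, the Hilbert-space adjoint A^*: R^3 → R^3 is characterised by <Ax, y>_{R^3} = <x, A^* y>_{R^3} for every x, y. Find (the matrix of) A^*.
A^* = A^T =
[[1, -2, -1],
 [3, -1, 1],
 [1, 3, 1]]

For real matrices with standard dot products, the defining identity <Ax, y> = <x, A^* y> gives (Ax)^T y = x^T (A^*) y, i.e. x^T A^T y = x^T (A^*) y. Since this holds for all x, y, we must have A^* = A^T. Therefore
A^* =
[[1, -2, -1],
 [3, -1, 1],
 [1, 3, 1]].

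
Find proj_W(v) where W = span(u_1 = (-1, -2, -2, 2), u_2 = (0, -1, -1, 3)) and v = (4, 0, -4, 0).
proj_W(v) = (-4/43, -20/43, -20/43, 44/43)

Set up U = [u_1 | ... | u_2] ∈ R^(4×2). The projector onto W = col(U) is P = U (U^T U)^(-1) U^T.
Compute U^T U =
  [13, 10]
  [10, 11],
and U^T v = (4, 4).
Solve U^T U · c = U^T v for the coefficients: c = (4/43, 12/43). The projection is proj_W(v) = U c.
Check: (v - proj_W(v)) · u_1 = 0  (should be 0).
Check: (v - proj_W(v)) · u_2 = 0  (should be 0).
Result: proj_W(v) = (-4/43, -20/43, -20/43, 44/43).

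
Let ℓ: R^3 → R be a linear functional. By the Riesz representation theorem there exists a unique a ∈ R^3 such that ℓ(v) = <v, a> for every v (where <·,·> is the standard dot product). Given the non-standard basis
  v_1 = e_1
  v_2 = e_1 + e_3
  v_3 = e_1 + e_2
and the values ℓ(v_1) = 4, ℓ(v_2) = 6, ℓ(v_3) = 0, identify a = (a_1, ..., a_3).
a = (4, -4, 2)

Write a = (a_1, ..., a_3) in the standard basis. For each basis vector v_i, ℓ(v_i) = <v_i, a> is a linear equation in the a_j's. Collect the n equations into a matrix system V a = ℓ, where row i of V is v_i (expressed in the standard basis). Since V is invertible (lower-triangular with 1s on the diagonal, up to permutation), solve by back-substitution:
  V =
[[1, 0, 0],
 [1, 0, 1],
 [1, 1, 0]]
  V a = (4, 6, 0)
Solving gives a = (4, -4, 2).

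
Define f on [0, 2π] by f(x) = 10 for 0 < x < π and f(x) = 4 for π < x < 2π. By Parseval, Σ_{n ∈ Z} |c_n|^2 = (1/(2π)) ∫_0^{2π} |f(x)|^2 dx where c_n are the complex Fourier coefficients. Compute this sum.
Σ |c_n|^2 = 58

Parseval equates the L^2 energy of f (normalised by 1/(2π)) with the ℓ^2 sum of its Fourier coefficients: (1/(2π)) ∫_0^{2π} |f|^2 = Σ |c_n|^2.
Compute the left side: (1/(2π)) [∫_0^π 10^2 dx + ∫_π^{2π} 4^2 dx] = (1/(2π)) · (100π + 16π) = (100 + 16)/2 = 58.
So Σ_{n ∈ Z} |c_n|^2 = 58.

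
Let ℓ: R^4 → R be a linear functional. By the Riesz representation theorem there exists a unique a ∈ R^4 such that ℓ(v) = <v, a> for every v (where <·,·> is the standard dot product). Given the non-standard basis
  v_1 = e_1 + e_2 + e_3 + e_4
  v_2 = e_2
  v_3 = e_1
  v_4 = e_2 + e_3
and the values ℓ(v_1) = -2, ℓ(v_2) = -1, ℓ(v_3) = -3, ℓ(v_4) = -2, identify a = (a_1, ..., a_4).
a = (-3, -1, -1, 3)

Write a = (a_1, ..., a_4) in the standard basis. For each basis vector v_i, ℓ(v_i) = <v_i, a> is a linear equation in the a_j's. Collect the n equations into a matrix system V a = ℓ, where row i of V is v_i (expressed in the standard basis). Since V is invertible (lower-triangular with 1s on the diagonal, up to permutation), solve by back-substitution:
  V =
[[1, 1, 1, 1],
 [0, 1, 0, 0],
 [1, 0, 0, 0],
 [0, 1, 1, 0]]
  V a = (-2, -1, -3, -2)
Solving gives a = (-3, -1, -1, 3).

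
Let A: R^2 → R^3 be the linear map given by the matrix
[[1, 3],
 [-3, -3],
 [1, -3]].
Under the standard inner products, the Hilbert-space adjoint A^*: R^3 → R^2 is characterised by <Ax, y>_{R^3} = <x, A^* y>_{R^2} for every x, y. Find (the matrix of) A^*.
A^* = A^T =
[[1, -3, 1],
 [3, -3, -3]]

For real matrices with standard dot products, the defining identity <Ax, y> = <x, A^* y> gives (Ax)^T y = x^T (A^*) y, i.e. x^T A^T y = x^T (A^*) y. Since this holds for all x, y, we must have A^* = A^T. Therefore
A^* =
[[1, -3, 1],
 [3, -3, -3]].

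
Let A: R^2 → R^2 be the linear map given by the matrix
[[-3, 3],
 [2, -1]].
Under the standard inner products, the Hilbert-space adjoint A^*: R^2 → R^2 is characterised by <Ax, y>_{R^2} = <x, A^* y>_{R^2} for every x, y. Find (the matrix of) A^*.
A^* = A^T =
[[-3, 2],
 [3, -1]]

For real matrices with standard dot products, the defining identity <Ax, y> = <x, A^* y> gives (Ax)^T y = x^T (A^*) y, i.e. x^T A^T y = x^T (A^*) y. Since this holds for all x, y, we must have A^* = A^T. Therefore
A^* =
[[-3, 2],
 [3, -1]].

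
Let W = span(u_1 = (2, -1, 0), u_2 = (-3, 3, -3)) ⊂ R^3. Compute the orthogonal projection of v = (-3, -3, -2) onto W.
proj_W(v) = (-7/6, 2/3, -1/6)

Set up U = [u_1 | ... | u_2] ∈ R^(3×2). The projector onto W = col(U) is P = U (U^T U)^(-1) U^T.
Compute U^T U =
  [5, -9]
  [-9, 27],
and U^T v = (-3, 6).
Solve U^T U · c = U^T v for the coefficients: c = (-1/2, 1/18). The projection is proj_W(v) = U c.
Check: (v - proj_W(v)) · u_1 = 0  (should be 0).
Check: (v - proj_W(v)) · u_2 = 0  (should be 0).
Result: proj_W(v) = (-7/6, 2/3, -1/6).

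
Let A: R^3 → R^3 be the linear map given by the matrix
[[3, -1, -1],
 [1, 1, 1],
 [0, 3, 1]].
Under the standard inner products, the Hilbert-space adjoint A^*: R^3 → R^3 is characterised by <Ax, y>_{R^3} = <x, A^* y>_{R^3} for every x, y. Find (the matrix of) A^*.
A^* = A^T =
[[3, 1, 0],
 [-1, 1, 3],
 [-1, 1, 1]]

For real matrices with standard dot products, the defining identity <Ax, y> = <x, A^* y> gives (Ax)^T y = x^T (A^*) y, i.e. x^T A^T y = x^T (A^*) y. Since this holds for all x, y, we must have A^* = A^T. Therefore
A^* =
[[3, 1, 0],
 [-1, 1, 3],
 [-1, 1, 1]].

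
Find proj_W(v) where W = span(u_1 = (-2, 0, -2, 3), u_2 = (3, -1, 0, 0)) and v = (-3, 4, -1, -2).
proj_W(v) = (-511/134, 209/134, 58/67, -87/67)

Set up U = [u_1 | ... | u_2] ∈ R^(4×2). The projector onto W = col(U) is P = U (U^T U)^(-1) U^T.
Compute U^T U =
  [17, -6]
  [-6, 10],
and U^T v = (2, -13).
Solve U^T U · c = U^T v for the coefficients: c = (-29/67, -209/134). The projection is proj_W(v) = U c.
Check: (v - proj_W(v)) · u_1 = 0  (should be 0).
Check: (v - proj_W(v)) · u_2 = 0  (should be 0).
Result: proj_W(v) = (-511/134, 209/134, 58/67, -87/67).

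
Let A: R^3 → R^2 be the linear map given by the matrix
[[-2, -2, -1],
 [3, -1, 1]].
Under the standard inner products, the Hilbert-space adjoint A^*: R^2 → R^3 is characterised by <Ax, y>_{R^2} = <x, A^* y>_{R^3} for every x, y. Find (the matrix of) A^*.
A^* = A^T =
[[-2, 3],
 [-2, -1],
 [-1, 1]]

For real matrices with standard dot products, the defining identity <Ax, y> = <x, A^* y> gives (Ax)^T y = x^T (A^*) y, i.e. x^T A^T y = x^T (A^*) y. Since this holds for all x, y, we must have A^* = A^T. Therefore
A^* =
[[-2, 3],
 [-2, -1],
 [-1, 1]].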